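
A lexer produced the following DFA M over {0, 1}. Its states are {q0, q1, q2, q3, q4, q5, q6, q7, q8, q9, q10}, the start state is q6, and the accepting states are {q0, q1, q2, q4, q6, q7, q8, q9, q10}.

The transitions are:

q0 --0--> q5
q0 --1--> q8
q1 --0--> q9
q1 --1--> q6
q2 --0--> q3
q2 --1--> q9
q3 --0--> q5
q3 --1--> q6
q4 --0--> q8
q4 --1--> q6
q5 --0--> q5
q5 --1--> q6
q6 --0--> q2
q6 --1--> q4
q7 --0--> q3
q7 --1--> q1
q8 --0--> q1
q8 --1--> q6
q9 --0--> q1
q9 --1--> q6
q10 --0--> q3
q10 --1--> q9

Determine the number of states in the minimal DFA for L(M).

4

First remove the unreachable states {q0,q7,q10}; 8 states remain.
Initial partition by acceptance: {q1,q2,q4,q6,q8,q9} | {q3,q5}.
Split {q1,q2,q4,q6,q8,q9} by δ(·,0) → {q1,q4,q6,q8,q9} and {q2}.
Split {q1,q4,q6,q8,q9} by δ(·,0) → {q1,q4,q8,q9} and {q6}.
No further refinement is possible. Final partition (4 blocks): {q1,q4,q8,q9} | {q3,q5} | {q2} | {q6}.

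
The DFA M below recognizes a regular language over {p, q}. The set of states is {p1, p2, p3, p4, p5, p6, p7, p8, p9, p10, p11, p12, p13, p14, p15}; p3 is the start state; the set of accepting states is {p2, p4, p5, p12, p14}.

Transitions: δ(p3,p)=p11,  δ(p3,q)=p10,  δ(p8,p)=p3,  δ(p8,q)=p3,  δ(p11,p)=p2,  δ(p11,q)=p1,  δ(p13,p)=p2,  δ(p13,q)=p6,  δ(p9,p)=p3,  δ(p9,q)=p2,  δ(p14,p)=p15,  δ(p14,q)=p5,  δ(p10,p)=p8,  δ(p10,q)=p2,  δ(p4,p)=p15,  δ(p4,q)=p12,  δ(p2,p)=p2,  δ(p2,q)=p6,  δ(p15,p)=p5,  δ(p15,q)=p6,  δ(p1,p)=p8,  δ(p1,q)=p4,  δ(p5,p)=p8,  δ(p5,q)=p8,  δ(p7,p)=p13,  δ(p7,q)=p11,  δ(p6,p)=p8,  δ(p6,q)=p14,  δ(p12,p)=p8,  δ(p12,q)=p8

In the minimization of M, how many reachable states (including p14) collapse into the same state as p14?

2

Reachable states from the start: {p1,p2,p3,p4,p5,p6,p8,p10,p11,p12,p14,p15}. Unreachable: {p7,p9,p13} — drop them.
Start with accepting vs non-accepting: {p2,p4,p5,p12,p14} | {p1,p3,p6,p8,p10,p11,p15}.
On input p, block {p2,p4,p5,p12,p14} splits into {p4,p5,p12,p14} and {p2}.
Refine {p4,p5,p12,p14} on symbol q: members go to different blocks, giving {p4,p14} and {p5,p12}.
On input p, block {p1,p3,p6,p8,p10,p11,p15} splits into {p1,p3,p6,p8,p10} and {p11} and {p15}.
Split {p1,p3,p6,p8,p10} by δ(·,p) → {p1,p6,p8,p10} and {p3}.
On input p, block {p1,p6,p8,p10} splits into {p1,p6,p10} and {p8}.
Refine {p1,p6,p10} on symbol q: members go to different blocks, giving {p1,p6} and {p10}.
No further refinement is possible. Final partition (9 blocks): {p4,p14} | {p1,p6} | {p2} | {p5,p12} | {p11} | {p15} | {p3} | {p8} | {p10}.
The equivalence class containing p14 is {p4,p14}, of size 2.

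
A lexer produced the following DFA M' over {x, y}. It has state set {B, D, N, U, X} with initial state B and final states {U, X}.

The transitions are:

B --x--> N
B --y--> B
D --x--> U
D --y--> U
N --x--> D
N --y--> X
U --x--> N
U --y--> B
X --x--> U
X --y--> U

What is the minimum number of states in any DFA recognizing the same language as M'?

Every state is reachable, so we keep all 5.
P0 = {U,X} | {B,D,N}.
Refine {U,X} on symbol x: members go to different blocks, giving {X} and {U}.
Refine {B,D,N} on symbol x: members go to different blocks, giving {B,N} and {D}.
On input x, block {B,N} splits into {N} and {B}.
Stable partition: {X} | {N} | {U} | {D} | {B} — 5 equivalence classes.

5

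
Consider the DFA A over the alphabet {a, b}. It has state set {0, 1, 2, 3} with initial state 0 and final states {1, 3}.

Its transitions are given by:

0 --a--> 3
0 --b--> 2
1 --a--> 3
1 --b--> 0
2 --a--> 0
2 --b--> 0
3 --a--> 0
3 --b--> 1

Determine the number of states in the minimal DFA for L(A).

4

Every state is reachable, so we keep all 4.
P0 = {1,3} | {0,2}.
Refine {1,3} on symbol a: members go to different blocks, giving {1} and {3}.
On input a, block {0,2} splits into {0} and {2}.
The partition is now stable with 4 blocks: {1} | {0} | {3} | {2}.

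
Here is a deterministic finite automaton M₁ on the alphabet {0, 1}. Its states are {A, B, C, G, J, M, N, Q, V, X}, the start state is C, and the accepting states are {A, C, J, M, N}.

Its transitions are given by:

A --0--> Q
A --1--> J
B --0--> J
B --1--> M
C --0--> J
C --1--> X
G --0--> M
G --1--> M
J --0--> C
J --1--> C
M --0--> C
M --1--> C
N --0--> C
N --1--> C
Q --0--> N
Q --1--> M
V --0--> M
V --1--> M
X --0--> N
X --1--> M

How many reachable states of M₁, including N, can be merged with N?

First remove the unreachable states {A,B,G,Q,V}; 5 states remain.
P0 = {C,J,M,N} | {X}.
Refine {C,J,M,N} on symbol 1: members go to different blocks, giving {J,M,N} and {C}.
Stable partition: {J,M,N} | {X} | {C} — 3 equivalence classes.
State N belongs to the block {J,M,N}, which has 3 states.

3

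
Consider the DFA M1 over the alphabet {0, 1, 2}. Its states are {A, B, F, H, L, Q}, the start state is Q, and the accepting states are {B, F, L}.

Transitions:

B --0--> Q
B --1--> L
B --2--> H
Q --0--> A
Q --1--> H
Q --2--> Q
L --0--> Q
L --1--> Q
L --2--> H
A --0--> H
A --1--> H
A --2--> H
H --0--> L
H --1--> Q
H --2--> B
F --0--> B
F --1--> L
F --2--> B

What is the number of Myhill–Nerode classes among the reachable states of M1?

5

States {F} cannot be reached from the start state, so discard them.
Initial partition by acceptance: {B,L} | {A,H,Q}.
Split {B,L} by δ(·,1) → {L} and {B}.
Refine {A,H,Q} on symbol 0: members go to different blocks, giving {A,Q} and {H}.
Split {A,Q} by δ(·,0) → {A} and {Q}.
No further refinement is possible. Final partition (5 blocks): {L} | {A} | {B} | {H} | {Q}.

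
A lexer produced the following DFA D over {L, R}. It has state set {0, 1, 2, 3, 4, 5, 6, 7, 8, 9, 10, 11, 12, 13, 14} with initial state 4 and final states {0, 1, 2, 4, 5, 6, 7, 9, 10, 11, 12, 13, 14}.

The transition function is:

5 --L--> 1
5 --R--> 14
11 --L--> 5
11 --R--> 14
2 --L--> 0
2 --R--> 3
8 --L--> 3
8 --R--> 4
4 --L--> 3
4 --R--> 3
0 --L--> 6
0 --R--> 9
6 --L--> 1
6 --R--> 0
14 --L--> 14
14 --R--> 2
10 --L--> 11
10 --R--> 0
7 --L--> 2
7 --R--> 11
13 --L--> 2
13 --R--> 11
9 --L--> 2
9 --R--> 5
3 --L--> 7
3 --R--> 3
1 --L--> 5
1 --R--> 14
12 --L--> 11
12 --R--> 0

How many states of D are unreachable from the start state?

4

Starting at 4 and following transitions, the reachable set is {0, 1, 2, 3, 4, 5, 6, 7, 9, 11, 14}. That leaves 8, 10, 12, 13 unreachable — 4 in total.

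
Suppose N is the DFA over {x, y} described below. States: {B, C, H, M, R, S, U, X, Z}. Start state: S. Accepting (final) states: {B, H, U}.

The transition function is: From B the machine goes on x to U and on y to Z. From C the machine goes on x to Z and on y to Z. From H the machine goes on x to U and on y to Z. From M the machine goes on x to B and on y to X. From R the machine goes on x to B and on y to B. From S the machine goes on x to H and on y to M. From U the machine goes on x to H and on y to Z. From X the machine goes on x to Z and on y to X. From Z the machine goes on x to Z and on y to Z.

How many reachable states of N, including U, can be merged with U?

3

States {C,R} cannot be reached from the start state, so discard them.
Initial partition by acceptance: {B,H,U} | {M,S,X,Z}.
On input x, block {M,S,X,Z} splits into {M,S} and {X,Z}.
Refine {M,S} on symbol y: members go to different blocks, giving {M} and {S}.
No further refinement is possible. Final partition (4 blocks): {B,H,U} | {M} | {X,Z} | {S}.
The equivalence class containing U is {B,H,U}, of size 3.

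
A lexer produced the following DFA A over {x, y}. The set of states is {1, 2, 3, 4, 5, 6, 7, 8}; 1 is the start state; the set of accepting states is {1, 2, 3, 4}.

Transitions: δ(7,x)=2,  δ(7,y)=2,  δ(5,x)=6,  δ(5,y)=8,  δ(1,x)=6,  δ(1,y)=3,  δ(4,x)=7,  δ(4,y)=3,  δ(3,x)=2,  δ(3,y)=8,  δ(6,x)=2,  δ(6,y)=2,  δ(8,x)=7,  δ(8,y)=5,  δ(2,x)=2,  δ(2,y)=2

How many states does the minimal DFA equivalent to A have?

5

Reachable states from the start: {1,2,3,5,6,7,8}. Unreachable: {4} — drop them.
P0 = {1,2,3} | {5,6,7,8}.
Split {1,2,3} by δ(·,x) → {2,3} and {1}.
On input y, block {2,3} splits into {2} and {3}.
On input x, block {5,6,7,8} splits into {5,8} and {6,7}.
Stable partition: {2} | {5,8} | {1} | {3} | {6,7} — 5 equivalence classes.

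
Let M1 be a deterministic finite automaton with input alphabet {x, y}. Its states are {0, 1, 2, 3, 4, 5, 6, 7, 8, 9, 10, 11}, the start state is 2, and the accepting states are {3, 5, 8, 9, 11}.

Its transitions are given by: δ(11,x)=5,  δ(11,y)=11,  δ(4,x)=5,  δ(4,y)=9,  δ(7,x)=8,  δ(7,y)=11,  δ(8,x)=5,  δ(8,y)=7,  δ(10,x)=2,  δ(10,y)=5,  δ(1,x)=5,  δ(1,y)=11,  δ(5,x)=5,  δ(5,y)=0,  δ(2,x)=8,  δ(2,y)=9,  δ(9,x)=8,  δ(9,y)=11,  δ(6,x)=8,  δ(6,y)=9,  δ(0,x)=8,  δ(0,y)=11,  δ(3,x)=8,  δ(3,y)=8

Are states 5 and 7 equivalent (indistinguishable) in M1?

Reachable states from the start: {0,2,5,7,8,9,11}. Unreachable: {1,3,4,6,10} — drop them.
Start with accepting vs non-accepting: {5,8,9,11} | {0,2,7}.
On input y, block {5,8,9,11} splits into {5,8} and {9,11}.
Stable partition: {5,8} | {0,2,7} | {9,11} — 3 equivalence classes.
5 and 7 end up in different blocks, so they are distinguishable. For instance, the string 'ε' is accepted from only 5.

No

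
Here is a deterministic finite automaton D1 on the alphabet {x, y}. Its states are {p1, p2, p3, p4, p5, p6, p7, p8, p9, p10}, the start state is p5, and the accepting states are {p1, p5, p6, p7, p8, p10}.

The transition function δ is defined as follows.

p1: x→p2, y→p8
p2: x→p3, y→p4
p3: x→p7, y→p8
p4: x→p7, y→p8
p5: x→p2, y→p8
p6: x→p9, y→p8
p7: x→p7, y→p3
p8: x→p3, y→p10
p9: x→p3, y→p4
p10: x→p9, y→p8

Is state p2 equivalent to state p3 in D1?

No

Reachable states from the start: {p2,p3,p4,p5,p7,p8,p9,p10}. Unreachable: {p1,p6} — drop them.
Start with accepting vs non-accepting: {p5,p7,p8,p10} | {p2,p3,p4,p9}.
On input x, block {p5,p7,p8,p10} splits into {p5,p8,p10} and {p7}.
On input x, block {p2,p3,p4,p9} splits into {p2,p9} and {p3,p4}.
Split {p5,p8,p10} by δ(·,x) → {p5,p10} and {p8}.
No further refinement is possible. Final partition (5 blocks): {p5,p10} | {p2,p9} | {p7} | {p3,p4} | {p8}.
p2 and p3 end up in different blocks, so they are distinguishable. For instance, the string 'x' is accepted from only p3.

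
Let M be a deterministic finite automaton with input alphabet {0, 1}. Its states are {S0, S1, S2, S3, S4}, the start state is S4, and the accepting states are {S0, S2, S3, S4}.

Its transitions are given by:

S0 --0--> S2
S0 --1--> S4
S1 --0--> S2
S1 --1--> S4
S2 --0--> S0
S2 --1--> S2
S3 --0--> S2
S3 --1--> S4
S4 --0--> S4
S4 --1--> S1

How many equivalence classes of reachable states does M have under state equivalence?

4

States {S3} cannot be reached from the start state, so discard them.
Initial partition by acceptance: {S0,S2,S4} | {S1}.
Split {S0,S2,S4} by δ(·,1) → {S0,S2} and {S4}.
Split {S0,S2} by δ(·,1) → {S0} and {S2}.
No further refinement is possible. Final partition (4 blocks): {S0} | {S1} | {S4} | {S2}.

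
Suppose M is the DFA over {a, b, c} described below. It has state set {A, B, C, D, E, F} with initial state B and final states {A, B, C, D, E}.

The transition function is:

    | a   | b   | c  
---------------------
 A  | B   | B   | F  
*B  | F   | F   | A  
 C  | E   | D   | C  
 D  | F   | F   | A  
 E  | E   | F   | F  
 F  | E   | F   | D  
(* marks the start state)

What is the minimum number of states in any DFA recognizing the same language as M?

First remove the unreachable states {C}; 5 states remain.
P0 = {A,B,D,E} | {F}.
Refine {A,B,D,E} on symbol a: members go to different blocks, giving {A,E} and {B,D}.
Split {A,E} by δ(·,a) → {A} and {E}.
Stable partition: {A} | {F} | {B,D} | {E} — 4 equivalence classes.

4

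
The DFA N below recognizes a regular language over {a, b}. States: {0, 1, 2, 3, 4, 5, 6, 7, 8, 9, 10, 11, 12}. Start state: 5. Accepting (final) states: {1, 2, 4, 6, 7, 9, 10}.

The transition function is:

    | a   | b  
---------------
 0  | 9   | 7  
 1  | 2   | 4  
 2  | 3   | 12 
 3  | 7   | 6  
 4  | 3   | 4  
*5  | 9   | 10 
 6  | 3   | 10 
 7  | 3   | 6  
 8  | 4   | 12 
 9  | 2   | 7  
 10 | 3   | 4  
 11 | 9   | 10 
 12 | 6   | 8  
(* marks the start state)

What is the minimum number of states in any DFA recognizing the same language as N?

Reachable states from the start: {2,3,4,5,6,7,8,9,10,12}. Unreachable: {0,1,11} — drop them.
P0 = {2,4,6,7,9,10} | {3,5,8,12}.
On input a, block {2,4,6,7,9,10} splits into {2,4,6,7,10} and {9}.
Refine {2,4,6,7,10} on symbol b: members go to different blocks, giving {4,6,7,10} and {2}.
Split {3,5,8,12} by δ(·,a) → {3,8,12} and {5}.
Refine {3,8,12} on symbol b: members go to different blocks, giving {8,12} and {3}.
Stable partition: {4,6,7,10} | {8,12} | {9} | {2} | {5} | {3} — 6 equivalence classes.

6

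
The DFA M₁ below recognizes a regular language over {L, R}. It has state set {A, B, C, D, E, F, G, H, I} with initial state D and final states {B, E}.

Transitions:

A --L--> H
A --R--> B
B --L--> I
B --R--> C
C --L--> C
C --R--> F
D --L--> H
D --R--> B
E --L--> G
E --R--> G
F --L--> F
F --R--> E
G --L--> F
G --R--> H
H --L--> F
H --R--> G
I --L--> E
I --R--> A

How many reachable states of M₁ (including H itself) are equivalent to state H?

2

Every state is reachable, so we keep all 9.
Initial partition by acceptance: {B,E} | {A,C,D,F,G,H,I}.
Split {A,C,D,F,G,H,I} by δ(·,L) → {A,C,D,F,G,H} and {I}.
On input L, block {B,E} splits into {B} and {E}.
Refine {A,C,D,F,G,H} on symbol R: members go to different blocks, giving {C,G,H} and {A,D} and {F}.
Refine {C,G,H} on symbol L: members go to different blocks, giving {G,H} and {C}.
Stable partition: {B} | {G,H} | {I} | {E} | {A,D} | {F} | {C} — 7 equivalence classes.
State H belongs to the block {G,H}, which has 2 states.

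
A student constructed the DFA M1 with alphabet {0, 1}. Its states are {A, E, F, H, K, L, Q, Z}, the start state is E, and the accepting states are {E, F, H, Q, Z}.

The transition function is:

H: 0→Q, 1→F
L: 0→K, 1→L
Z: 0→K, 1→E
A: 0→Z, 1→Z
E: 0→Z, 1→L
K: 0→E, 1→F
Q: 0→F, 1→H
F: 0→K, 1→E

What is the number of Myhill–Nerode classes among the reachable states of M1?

States {A,H,Q} cannot be reached from the start state, so discard them.
Initial partition by acceptance: {E,F,Z} | {K,L}.
On input 0, block {E,F,Z} splits into {F,Z} and {E}.
Split {K,L} by δ(·,0) → {L} and {K}.
Stable partition: {F,Z} | {L} | {E} | {K} — 4 equivalence classes.

4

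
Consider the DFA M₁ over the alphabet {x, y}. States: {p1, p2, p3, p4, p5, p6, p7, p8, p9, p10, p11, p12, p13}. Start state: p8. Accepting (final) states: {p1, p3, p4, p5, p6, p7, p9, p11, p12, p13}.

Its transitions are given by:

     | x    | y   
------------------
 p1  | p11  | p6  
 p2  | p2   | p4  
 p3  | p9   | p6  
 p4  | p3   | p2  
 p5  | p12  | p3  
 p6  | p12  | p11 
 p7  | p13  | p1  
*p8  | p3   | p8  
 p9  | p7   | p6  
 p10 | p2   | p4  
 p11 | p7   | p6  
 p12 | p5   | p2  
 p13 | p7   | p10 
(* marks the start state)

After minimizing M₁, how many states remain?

8

All states are reachable from the start state.
Initial partition by acceptance: {p1,p3,p4,p5,p6,p7,p9,p11,p12,p13} | {p2,p8,p10}.
Refine {p1,p3,p4,p5,p6,p7,p9,p11,p12,p13} on symbol y: members go to different blocks, giving {p1,p3,p5,p6,p7,p9,p11} and {p4,p12,p13}.
Refine {p1,p3,p5,p6,p7,p9,p11} on symbol x: members go to different blocks, giving {p1,p3,p9,p11} and {p5,p6,p7}.
Split {p1,p3,p9,p11} by δ(·,x) → {p1,p3} and {p9,p11}.
On input x, block {p2,p8,p10} splits into {p2,p10} and {p8}.
Split {p4,p12,p13} by δ(·,x) → {p12,p13} and {p4}.
Refine {p5,p6,p7} on symbol y: members go to different blocks, giving {p5,p7} and {p6}.
Stable partition: {p1,p3} | {p2,p10} | {p12,p13} | {p5,p7} | {p9,p11} | {p8} | {p4} | {p6} — 8 equivalence classes.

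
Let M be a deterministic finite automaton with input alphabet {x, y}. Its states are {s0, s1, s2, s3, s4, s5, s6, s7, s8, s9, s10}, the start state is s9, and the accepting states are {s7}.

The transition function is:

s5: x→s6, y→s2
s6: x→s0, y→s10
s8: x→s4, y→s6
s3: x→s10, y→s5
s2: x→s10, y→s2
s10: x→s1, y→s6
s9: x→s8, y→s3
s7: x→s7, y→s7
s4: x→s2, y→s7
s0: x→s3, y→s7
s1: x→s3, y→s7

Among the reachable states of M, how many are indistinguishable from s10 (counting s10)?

3

Every state is reachable, so we keep all 11.
Initial partition by acceptance: {s7} | {s0,s1,s2,s3,s4,s5,s6,s8,s9,s10}.
On input y, block {s0,s1,s2,s3,s4,s5,s6,s8,s9,s10} splits into {s2,s3,s5,s6,s8,s9,s10} and {s0,s1,s4}.
Split {s2,s3,s5,s6,s8,s9,s10} by δ(·,x) → {s2,s3,s5,s9} and {s6,s8,s10}.
No further refinement is possible. Final partition (4 blocks): {s7} | {s2,s3,s5,s9} | {s0,s1,s4} | {s6,s8,s10}.
The equivalence class containing s10 is {s6,s8,s10}, of size 3.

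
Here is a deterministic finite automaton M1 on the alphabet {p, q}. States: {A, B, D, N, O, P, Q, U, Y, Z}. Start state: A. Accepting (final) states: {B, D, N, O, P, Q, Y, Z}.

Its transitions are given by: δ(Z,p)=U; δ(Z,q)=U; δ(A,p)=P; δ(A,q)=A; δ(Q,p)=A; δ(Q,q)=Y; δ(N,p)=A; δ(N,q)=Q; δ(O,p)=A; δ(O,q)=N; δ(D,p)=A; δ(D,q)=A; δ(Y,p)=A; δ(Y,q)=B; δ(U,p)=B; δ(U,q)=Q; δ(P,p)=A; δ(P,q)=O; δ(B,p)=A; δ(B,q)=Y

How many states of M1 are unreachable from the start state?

3

No path from A leads to D, U, Z; the other 7 states are all reachable.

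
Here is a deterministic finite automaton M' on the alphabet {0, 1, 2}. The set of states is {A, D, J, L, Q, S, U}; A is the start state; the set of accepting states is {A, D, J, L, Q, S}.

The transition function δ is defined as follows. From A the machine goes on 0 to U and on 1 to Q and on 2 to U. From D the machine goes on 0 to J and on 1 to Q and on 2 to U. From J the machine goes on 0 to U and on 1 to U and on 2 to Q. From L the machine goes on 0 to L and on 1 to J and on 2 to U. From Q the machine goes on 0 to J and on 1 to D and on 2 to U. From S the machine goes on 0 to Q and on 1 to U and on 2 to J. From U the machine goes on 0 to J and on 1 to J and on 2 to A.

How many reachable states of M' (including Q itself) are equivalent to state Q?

2

States {L,S} cannot be reached from the start state, so discard them.
P0 = {A,D,J,Q} | {U}.
Split {A,D,J,Q} by δ(·,0) → {D,Q} and {A,J}.
Split {A,J} by δ(·,1) → {J} and {A}.
No further refinement is possible. Final partition (4 blocks): {D,Q} | {U} | {J} | {A}.
The equivalence class containing Q is {D,Q}, of size 2.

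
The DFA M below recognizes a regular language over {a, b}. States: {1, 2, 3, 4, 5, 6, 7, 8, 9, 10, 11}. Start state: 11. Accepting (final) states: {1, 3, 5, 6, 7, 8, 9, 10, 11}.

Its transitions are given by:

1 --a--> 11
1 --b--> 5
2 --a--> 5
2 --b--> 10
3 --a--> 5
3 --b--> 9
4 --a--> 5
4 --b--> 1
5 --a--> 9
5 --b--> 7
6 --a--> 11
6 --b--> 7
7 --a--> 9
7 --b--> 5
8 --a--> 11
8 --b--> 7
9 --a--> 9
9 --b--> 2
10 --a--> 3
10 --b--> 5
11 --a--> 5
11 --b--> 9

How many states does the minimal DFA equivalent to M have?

States {1,4,6,8} cannot be reached from the start state, so discard them.
Start with accepting vs non-accepting: {3,5,7,9,10,11} | {2}.
On input b, block {3,5,7,9,10,11} splits into {3,5,7,10,11} and {9}.
On input a, block {3,5,7,10,11} splits into {3,10,11} and {5,7}.
Split {3,10,11} by δ(·,a) → {3,11} and {10}.
Stable partition: {3,11} | {2} | {9} | {5,7} | {10} — 5 equivalence classes.

5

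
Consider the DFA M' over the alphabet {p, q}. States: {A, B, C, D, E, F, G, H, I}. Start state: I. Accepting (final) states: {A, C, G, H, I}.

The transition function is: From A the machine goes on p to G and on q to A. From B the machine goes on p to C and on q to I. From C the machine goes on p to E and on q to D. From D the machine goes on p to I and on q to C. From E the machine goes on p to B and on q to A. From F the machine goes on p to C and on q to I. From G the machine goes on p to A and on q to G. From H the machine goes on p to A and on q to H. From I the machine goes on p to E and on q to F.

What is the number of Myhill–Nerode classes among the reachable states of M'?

4

First remove the unreachable states {H}; 8 states remain.
Initial partition by acceptance: {A,C,G,I} | {B,D,E,F}.
Refine {A,C,G,I} on symbol p: members go to different blocks, giving {A,G} and {C,I}.
Refine {B,D,E,F} on symbol p: members go to different blocks, giving {B,D,F} and {E}.
Stable partition: {A,G} | {B,D,F} | {C,I} | {E} — 4 equivalence classes.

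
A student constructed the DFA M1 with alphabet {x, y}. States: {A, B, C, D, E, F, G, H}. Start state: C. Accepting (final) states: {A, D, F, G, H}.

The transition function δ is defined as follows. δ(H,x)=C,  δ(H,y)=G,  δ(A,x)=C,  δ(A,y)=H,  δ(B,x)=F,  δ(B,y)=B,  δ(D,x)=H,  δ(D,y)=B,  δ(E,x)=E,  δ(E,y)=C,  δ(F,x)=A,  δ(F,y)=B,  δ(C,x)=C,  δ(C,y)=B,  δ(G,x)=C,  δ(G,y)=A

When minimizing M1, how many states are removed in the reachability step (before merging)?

No path from C leads to D, E; the other 6 states are all reachable.

2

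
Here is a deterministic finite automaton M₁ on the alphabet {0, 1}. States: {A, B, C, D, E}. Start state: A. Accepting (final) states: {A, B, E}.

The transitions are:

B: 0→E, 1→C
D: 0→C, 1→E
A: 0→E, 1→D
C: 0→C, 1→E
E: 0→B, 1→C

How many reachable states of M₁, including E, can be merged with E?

3

Start with accepting vs non-accepting: {A,B,E} | {C,D}.
No further refinement is possible. Final partition (2 blocks): {A,B,E} | {C,D}.
State E belongs to the block {A,B,E}, which has 3 states.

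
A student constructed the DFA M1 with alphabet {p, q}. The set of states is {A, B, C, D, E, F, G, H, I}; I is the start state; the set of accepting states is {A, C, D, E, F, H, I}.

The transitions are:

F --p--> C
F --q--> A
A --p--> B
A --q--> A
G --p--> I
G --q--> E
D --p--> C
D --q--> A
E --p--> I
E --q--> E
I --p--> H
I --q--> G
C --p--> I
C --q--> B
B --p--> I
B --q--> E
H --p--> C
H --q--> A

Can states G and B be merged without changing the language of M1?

Reachable states from the start: {A,B,C,E,G,H,I}. Unreachable: {D,F} — drop them.
P0 = {A,C,E,H,I} | {B,G}.
Split {A,C,E,H,I} by δ(·,p) → {C,E,H,I} and {A}.
On input q, block {C,E,H,I} splits into {C,I} and {E} and {H}.
On input p, block {C,I} splits into {C} and {I}.
The partition is now stable with 6 blocks: {C} | {B,G} | {A} | {E} | {H} | {I}.
G and B lie in the same block of the stable partition, so they are equivalent — no string distinguishes them.

Yes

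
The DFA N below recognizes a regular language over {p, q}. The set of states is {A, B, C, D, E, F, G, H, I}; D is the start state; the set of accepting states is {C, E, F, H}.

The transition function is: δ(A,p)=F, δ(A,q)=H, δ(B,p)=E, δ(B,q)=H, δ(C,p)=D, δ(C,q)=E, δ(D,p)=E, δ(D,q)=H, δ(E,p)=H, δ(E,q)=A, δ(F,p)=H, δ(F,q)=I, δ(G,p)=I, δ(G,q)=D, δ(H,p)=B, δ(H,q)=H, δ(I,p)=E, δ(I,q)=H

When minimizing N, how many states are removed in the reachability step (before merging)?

2

No path from D leads to C, G; the other 7 states are all reachable.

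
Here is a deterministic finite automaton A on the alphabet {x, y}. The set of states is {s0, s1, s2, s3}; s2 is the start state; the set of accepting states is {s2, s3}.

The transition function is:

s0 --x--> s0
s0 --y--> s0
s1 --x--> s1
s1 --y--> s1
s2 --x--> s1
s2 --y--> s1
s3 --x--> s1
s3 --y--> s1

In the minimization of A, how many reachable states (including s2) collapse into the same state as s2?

1

States {s0,s3} cannot be reached from the start state, so discard them.
Initial partition by acceptance: {s2} | {s1}.
Stable partition: {s2} | {s1} — 2 equivalence classes.
State s2 belongs to the block {s2}, which has 1 states.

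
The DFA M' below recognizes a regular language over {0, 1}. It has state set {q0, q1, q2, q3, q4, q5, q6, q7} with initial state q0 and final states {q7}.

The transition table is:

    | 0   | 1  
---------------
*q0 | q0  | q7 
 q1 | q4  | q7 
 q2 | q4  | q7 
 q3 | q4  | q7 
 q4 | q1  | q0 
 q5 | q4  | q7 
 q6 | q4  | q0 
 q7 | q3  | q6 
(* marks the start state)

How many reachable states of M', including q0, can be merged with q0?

1

States {q2,q5} cannot be reached from the start state, so discard them.
P0 = {q7} | {q0,q1,q3,q4,q6}.
Refine {q0,q1,q3,q4,q6} on symbol 1: members go to different blocks, giving {q0,q1,q3} and {q4,q6}.
Split {q0,q1,q3} by δ(·,0) → {q1,q3} and {q0}.
Split {q4,q6} by δ(·,0) → {q4} and {q6}.
Stable partition: {q7} | {q1,q3} | {q4} | {q0} | {q6} — 5 equivalence classes.
State q0 belongs to the block {q0}, which has 1 states.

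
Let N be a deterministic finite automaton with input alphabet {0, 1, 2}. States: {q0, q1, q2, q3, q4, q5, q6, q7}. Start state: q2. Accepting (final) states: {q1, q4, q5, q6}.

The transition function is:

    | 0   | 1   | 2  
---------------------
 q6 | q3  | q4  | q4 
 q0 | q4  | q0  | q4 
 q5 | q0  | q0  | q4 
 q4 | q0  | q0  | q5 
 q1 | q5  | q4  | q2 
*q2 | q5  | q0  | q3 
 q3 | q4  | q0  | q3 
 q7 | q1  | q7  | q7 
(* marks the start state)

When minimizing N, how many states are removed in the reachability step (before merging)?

3

Starting at q2 and following transitions, the reachable set is {q0, q2, q3, q4, q5}. That leaves q1, q6, q7 unreachable — 3 in total.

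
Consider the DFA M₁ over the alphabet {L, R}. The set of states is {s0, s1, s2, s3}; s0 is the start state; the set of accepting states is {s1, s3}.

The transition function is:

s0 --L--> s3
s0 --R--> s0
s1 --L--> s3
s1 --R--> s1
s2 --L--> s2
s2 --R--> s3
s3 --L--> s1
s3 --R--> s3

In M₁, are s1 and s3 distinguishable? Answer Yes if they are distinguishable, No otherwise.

No

States {s2} cannot be reached from the start state, so discard them.
P0 = {s1,s3} | {s0}.
No further refinement is possible. Final partition (2 blocks): {s1,s3} | {s0}.
s1 and s3 lie in the same block of the stable partition, so they are equivalent — no string distinguishes them.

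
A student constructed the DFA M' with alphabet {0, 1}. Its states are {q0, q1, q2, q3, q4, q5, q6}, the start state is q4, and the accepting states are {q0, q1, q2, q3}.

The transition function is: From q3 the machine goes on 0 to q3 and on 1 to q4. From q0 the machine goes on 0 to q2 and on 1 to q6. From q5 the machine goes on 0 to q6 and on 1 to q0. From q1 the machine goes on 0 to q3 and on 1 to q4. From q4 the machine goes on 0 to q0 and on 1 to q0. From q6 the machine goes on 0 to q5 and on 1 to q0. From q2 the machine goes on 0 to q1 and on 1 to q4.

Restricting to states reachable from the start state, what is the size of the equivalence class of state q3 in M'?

3

All states are reachable from the start state.
Initial partition by acceptance: {q0,q1,q2,q3} | {q4,q5,q6}.
On input 0, block {q4,q5,q6} splits into {q5,q6} and {q4}.
Split {q0,q1,q2,q3} by δ(·,1) → {q1,q2,q3} and {q0}.
Stable partition: {q1,q2,q3} | {q5,q6} | {q4} | {q0} — 4 equivalence classes.
State q3 belongs to the block {q1,q2,q3}, which has 3 states.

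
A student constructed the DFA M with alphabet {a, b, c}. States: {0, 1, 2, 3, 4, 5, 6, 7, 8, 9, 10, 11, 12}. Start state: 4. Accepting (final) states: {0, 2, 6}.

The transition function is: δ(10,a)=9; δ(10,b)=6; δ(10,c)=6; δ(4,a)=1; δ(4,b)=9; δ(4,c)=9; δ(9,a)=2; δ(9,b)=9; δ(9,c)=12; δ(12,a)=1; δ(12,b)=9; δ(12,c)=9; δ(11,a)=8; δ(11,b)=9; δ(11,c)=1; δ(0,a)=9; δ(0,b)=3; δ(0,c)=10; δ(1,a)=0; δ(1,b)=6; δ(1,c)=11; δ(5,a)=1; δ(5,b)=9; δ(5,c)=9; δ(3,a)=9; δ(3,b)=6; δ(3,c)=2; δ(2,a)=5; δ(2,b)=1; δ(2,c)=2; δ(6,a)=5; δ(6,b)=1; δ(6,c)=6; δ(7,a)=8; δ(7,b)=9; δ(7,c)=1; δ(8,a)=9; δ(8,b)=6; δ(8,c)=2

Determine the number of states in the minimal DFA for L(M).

First remove the unreachable states {7}; 12 states remain.
Start with accepting vs non-accepting: {0,2,6} | {1,3,4,5,8,9,10,11,12}.
On input c, block {0,2,6} splits into {2,6} and {0}.
On input a, block {1,3,4,5,8,9,10,11,12} splits into {3,4,5,8,10,11,12} and {1} and {9}.
On input a, block {3,4,5,8,10,11,12} splits into {3,8,10} and {4,5,12} and {11}.
Stable partition: {2,6} | {3,8,10} | {0} | {1} | {9} | {4,5,12} | {11} — 7 equivalence classes.

7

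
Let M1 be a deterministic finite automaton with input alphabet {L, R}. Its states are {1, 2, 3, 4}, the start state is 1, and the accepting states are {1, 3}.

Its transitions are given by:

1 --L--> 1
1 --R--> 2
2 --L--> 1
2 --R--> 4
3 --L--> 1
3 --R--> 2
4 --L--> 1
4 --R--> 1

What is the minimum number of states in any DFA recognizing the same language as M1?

3

Reachable states from the start: {1,2,4}. Unreachable: {3} — drop them.
Start with accepting vs non-accepting: {1} | {2,4}.
On input R, block {2,4} splits into {2} and {4}.
No further refinement is possible. Final partition (3 blocks): {1} | {2} | {4}.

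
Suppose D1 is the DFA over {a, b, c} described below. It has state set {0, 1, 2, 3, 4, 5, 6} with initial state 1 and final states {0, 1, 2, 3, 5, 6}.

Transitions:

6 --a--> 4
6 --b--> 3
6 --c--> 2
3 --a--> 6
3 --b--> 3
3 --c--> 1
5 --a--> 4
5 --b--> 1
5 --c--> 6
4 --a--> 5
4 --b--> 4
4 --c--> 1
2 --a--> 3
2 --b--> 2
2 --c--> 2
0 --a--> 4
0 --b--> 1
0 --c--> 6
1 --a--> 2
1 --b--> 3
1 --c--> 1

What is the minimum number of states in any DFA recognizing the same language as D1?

Reachable states from the start: {1,2,3,4,5,6}. Unreachable: {0} — drop them.
Start with accepting vs non-accepting: {1,2,3,5,6} | {4}.
Split {1,2,3,5,6} by δ(·,a) → {1,2,3} and {5,6}.
Split {1,2,3} by δ(·,a) → {1,2} and {3}.
Split {1,2} by δ(·,a) → {1} and {2}.
On input b, block {5,6} splits into {5} and {6}.
Stable partition: {1} | {4} | {5} | {3} | {2} | {6} — 6 equivalence classes.

6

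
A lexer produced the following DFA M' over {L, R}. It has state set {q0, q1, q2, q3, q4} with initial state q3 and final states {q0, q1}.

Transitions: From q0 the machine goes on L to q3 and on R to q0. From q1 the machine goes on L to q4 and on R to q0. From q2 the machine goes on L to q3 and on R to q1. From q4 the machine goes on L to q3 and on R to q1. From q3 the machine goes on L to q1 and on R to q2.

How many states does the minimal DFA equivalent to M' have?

Every state is reachable, so we keep all 5.
Initial partition by acceptance: {q0,q1} | {q2,q3,q4}.
On input L, block {q2,q3,q4} splits into {q2,q4} and {q3}.
Split {q0,q1} by δ(·,L) → {q0} and {q1}.
No further refinement is possible. Final partition (4 blocks): {q0} | {q2,q4} | {q3} | {q1}.

4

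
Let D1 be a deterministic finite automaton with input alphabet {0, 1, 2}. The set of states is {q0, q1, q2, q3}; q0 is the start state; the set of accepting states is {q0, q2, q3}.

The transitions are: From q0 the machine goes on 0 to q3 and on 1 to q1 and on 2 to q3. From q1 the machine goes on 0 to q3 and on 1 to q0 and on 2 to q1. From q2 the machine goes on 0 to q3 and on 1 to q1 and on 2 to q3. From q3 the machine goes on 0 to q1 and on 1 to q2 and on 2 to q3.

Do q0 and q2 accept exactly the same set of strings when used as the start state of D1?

Every state is reachable, so we keep all 4.
Start with accepting vs non-accepting: {q0,q2,q3} | {q1}.
Refine {q0,q2,q3} on symbol 0: members go to different blocks, giving {q0,q2} and {q3}.
No further refinement is possible. Final partition (3 blocks): {q0,q2} | {q1} | {q3}.
q0 and q2 lie in the same block of the stable partition, so they are equivalent — no string distinguishes them.

Yes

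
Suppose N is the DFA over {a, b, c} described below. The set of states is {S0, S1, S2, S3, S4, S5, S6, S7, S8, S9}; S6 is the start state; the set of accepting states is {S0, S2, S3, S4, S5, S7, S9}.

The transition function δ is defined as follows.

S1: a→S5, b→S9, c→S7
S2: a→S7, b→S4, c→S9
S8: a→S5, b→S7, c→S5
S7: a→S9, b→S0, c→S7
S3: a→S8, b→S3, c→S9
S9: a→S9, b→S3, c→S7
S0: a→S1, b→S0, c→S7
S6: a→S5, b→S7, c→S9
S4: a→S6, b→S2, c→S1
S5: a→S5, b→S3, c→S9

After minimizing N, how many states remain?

3

Reachable states from the start: {S0,S1,S3,S5,S6,S7,S8,S9}. Unreachable: {S2,S4} — drop them.
P0 = {S0,S3,S5,S7,S9} | {S1,S6,S8}.
On input a, block {S0,S3,S5,S7,S9} splits into {S5,S7,S9} and {S0,S3}.
Stable partition: {S5,S7,S9} | {S1,S6,S8} | {S0,S3} — 3 equivalence classes.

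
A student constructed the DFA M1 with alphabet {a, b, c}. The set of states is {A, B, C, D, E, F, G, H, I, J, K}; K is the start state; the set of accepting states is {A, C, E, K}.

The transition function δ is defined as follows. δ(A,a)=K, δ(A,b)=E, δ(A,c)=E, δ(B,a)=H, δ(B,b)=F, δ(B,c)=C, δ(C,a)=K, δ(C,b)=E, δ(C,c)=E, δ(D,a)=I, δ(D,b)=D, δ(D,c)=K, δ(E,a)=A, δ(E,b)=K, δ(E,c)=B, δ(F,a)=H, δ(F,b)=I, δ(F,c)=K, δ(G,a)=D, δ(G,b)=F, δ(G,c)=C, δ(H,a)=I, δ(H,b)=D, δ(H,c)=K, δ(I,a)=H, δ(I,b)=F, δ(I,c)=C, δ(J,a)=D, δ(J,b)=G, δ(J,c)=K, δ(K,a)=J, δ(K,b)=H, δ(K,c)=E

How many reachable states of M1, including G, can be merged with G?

All states are reachable from the start state.
P0 = {A,C,E,K} | {B,D,F,G,H,I,J}.
On input a, block {A,C,E,K} splits into {A,C,E} and {K}.
On input a, block {A,C,E} splits into {A,C} and {E}.
Split {B,D,F,G,H,I,J} by δ(·,c) → {D,F,H,J} and {B,G,I}.
On input a, block {D,F,H,J} splits into {D,H} and {F,J}.
No further refinement is possible. Final partition (6 blocks): {A,C} | {D,H} | {K} | {E} | {B,G,I} | {F,J}.
State G belongs to the block {B,G,I}, which has 3 states.

3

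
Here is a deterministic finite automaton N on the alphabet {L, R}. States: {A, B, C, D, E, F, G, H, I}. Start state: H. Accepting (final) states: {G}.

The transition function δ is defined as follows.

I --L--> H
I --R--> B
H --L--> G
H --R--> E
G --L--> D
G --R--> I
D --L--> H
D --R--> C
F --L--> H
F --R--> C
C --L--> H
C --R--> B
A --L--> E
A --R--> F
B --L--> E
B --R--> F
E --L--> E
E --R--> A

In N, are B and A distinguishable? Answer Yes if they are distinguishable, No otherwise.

No

Every state is reachable, so we keep all 9.
P0 = {G} | {A,B,C,D,E,F,H,I}.
Refine {A,B,C,D,E,F,H,I} on symbol L: members go to different blocks, giving {A,B,C,D,E,F,I} and {H}.
Refine {A,B,C,D,E,F,I} on symbol L: members go to different blocks, giving {C,D,F,I} and {A,B,E}.
Refine {C,D,F,I} on symbol R: members go to different blocks, giving {C,I} and {D,F}.
On input R, block {A,B,E} splits into {A,B} and {E}.
No further refinement is possible. Final partition (6 blocks): {G} | {C,I} | {H} | {A,B} | {D,F} | {E}.
B and A lie in the same block of the stable partition, so they are equivalent — no string distinguishes them.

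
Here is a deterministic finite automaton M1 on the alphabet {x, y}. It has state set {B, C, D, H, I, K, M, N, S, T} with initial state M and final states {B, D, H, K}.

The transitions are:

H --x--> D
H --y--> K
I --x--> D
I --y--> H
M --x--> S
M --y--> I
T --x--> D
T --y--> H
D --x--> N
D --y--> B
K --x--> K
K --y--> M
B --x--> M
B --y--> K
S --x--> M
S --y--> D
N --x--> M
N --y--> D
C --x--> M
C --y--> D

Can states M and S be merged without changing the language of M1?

States {C,T} cannot be reached from the start state, so discard them.
Initial partition by acceptance: {B,D,H,K} | {I,M,N,S}.
Split {B,D,H,K} by δ(·,x) → {H,K} and {B,D}.
Refine {H,K} on symbol x: members go to different blocks, giving {K} and {H}.
Split {I,M,N,S} by δ(·,x) → {M,N,S} and {I}.
On input y, block {M,N,S} splits into {N,S} and {M}.
On input x, block {B,D} splits into {D} and {B}.
The partition is now stable with 7 blocks: {K} | {N,S} | {D} | {H} | {I} | {M} | {B}.
M and S end up in different blocks, so they are distinguishable. For instance, the string 'y' is accepted from only S.

No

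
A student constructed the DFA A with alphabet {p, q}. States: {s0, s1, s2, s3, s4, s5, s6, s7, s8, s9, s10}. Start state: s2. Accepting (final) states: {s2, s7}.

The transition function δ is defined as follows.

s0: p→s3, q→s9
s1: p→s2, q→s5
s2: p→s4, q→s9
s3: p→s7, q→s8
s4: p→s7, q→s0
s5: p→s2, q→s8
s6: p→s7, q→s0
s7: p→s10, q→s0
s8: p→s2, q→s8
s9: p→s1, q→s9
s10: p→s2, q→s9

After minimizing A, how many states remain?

Reachable states from the start: {s0,s1,s2,s3,s4,s5,s7,s8,s9,s10}. Unreachable: {s6} — drop them.
P0 = {s2,s7} | {s0,s1,s3,s4,s5,s8,s9,s10}.
Split {s0,s1,s3,s4,s5,s8,s9,s10} by δ(·,p) → {s1,s3,s4,s5,s8,s10} and {s0,s9}.
Split {s1,s3,s4,s5,s8,s10} by δ(·,q) → {s1,s3,s5,s8} and {s4,s10}.
The partition is now stable with 4 blocks: {s2,s7} | {s1,s3,s5,s8} | {s0,s9} | {s4,s10}.

4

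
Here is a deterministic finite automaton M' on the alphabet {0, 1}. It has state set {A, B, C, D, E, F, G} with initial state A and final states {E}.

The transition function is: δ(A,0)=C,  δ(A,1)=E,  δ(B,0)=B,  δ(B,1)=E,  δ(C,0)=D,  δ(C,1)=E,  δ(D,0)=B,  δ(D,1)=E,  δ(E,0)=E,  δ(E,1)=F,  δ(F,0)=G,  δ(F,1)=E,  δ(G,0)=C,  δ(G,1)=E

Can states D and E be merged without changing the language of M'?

No

Every state is reachable, so we keep all 7.
P0 = {E} | {A,B,C,D,F,G}.
Stable partition: {E} | {A,B,C,D,F,G} — 2 equivalence classes.
D and E end up in different blocks, so they are distinguishable. For instance, the string 'ε' is accepted from only E.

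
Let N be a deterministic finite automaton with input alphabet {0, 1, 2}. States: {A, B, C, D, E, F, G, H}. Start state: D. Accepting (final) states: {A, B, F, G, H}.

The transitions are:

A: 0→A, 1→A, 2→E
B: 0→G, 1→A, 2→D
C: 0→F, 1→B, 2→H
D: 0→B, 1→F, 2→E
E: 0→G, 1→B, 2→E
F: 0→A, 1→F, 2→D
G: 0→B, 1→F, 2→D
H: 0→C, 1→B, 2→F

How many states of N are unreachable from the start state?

No path from D leads to C, H; the other 6 states are all reachable.

2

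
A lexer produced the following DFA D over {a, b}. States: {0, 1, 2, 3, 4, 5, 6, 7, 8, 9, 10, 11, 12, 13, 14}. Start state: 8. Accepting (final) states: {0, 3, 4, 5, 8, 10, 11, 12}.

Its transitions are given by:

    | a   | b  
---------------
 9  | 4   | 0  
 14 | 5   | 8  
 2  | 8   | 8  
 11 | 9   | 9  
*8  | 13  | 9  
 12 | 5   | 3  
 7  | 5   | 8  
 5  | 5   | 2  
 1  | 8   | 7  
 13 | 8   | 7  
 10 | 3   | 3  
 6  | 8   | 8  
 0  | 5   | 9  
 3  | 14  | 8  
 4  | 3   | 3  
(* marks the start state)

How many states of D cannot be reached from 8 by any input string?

Starting at 8 and following transitions, the reachable set is {0, 2, 3, 4, 5, 7, 8, 9, 13, 14}. That leaves 1, 6, 10, 11, 12 unreachable — 5 in total.

5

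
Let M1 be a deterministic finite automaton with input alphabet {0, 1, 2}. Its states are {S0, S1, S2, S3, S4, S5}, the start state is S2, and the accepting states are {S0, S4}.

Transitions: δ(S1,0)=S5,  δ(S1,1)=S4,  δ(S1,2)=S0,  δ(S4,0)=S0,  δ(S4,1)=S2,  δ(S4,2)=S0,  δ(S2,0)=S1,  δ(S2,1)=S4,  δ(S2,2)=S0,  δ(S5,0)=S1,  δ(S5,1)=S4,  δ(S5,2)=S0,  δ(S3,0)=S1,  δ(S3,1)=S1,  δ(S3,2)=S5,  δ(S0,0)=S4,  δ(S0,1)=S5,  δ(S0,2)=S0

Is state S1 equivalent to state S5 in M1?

Yes

States {S3} cannot be reached from the start state, so discard them.
P0 = {S0,S4} | {S1,S2,S5}.
No further refinement is possible. Final partition (2 blocks): {S0,S4} | {S1,S2,S5}.
S1 and S5 lie in the same block of the stable partition, so they are equivalent — no string distinguishes them.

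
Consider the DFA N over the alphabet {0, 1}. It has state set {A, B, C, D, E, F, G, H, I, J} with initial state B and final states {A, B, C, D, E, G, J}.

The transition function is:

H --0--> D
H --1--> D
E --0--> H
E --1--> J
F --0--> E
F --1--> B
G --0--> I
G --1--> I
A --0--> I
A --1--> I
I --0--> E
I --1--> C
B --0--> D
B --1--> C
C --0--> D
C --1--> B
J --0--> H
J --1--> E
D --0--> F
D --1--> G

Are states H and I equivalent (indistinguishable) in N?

First remove the unreachable states {A}; 9 states remain.
P0 = {B,C,D,E,G,J} | {F,H,I}.
On input 0, block {B,C,D,E,G,J} splits into {D,E,G,J} and {B,C}.
Refine {D,E,G,J} on symbol 1: members go to different blocks, giving {D,E,J} and {G}.
Refine {D,E,J} on symbol 1: members go to different blocks, giving {E,J} and {D}.
On input 0, block {F,H,I} splits into {F,I} and {H}.
The partition is now stable with 6 blocks: {E,J} | {F,I} | {B,C} | {G} | {D} | {H}.
H and I end up in different blocks, so they are distinguishable. For instance, the string '10' is accepted from only I.

No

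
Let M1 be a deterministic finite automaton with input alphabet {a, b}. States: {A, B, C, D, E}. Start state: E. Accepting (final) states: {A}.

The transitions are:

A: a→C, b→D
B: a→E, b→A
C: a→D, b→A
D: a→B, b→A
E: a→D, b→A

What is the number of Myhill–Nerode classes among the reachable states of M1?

P0 = {A} | {B,C,D,E}.
The partition is now stable with 2 blocks: {A} | {B,C,D,E}.

2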